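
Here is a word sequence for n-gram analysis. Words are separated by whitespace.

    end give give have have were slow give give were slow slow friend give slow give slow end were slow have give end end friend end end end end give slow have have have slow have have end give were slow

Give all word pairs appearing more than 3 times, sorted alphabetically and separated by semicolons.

Bigram counts meeting the condition (more than 3 times):
  end end: 4
  have have: 4
  were slow: 4

end end; have have; were slow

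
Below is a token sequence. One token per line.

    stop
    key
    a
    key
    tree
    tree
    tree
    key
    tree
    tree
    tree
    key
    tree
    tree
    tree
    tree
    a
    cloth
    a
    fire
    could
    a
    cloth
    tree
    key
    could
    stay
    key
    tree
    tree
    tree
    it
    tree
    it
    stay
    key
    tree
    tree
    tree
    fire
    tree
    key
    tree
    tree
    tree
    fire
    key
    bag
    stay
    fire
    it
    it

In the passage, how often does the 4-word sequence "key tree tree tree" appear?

Scanning the 49 overlapping 4-gram windows for "key tree tree tree":
  position 4–7: key tree tree tree
  position 8–11: key tree tree tree
  position 12–15: key tree tree tree
  position 28–31: key tree tree tree
  position 36–39: key tree tree tree
  position 42–45: key tree tree tree

6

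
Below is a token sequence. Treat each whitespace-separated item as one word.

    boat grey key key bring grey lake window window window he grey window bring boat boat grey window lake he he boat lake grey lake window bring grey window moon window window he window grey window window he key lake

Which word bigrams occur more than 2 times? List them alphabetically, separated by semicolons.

Bigram counts meeting the condition (more than 2 times):
  grey window: 4
  window he: 3
  window window: 4

grey window; window he; window window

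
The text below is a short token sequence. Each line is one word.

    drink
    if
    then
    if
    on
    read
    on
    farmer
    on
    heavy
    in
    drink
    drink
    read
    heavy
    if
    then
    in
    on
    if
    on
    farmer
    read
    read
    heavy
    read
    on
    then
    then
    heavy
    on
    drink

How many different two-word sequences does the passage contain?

26

32 tokens → 31 bigram windows in total.
Repeated bigrams (each contributes count−1 duplicates):
  if on: 2
  if then: 2
  on farmer: 2
  read heavy: 2
  read on: 2
5 duplicate windows → 31 − 5 = 26 distinct.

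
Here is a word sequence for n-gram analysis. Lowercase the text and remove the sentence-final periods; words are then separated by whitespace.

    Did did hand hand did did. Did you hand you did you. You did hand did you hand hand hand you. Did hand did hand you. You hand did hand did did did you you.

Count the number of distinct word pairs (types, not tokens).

35 tokens → 34 bigram windows in total.
Repeated bigrams (each contributes count−1 duplicates):
  did did: 5
  did hand: 5
  hand did: 5
  did you: 4
  hand hand: 3
  hand you: 3
  you did: 3
  you hand: 3
  … (1 more repeated)
25 duplicate windows → 34 − 25 = 9 distinct.

9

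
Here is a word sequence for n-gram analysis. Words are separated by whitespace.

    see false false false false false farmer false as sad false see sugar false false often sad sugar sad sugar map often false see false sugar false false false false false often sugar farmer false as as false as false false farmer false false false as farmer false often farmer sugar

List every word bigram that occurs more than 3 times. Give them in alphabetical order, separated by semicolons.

false as; false false; farmer false

Bigram counts meeting the condition (more than 3 times):
  false as: 4
  false false: 12
  farmer false: 4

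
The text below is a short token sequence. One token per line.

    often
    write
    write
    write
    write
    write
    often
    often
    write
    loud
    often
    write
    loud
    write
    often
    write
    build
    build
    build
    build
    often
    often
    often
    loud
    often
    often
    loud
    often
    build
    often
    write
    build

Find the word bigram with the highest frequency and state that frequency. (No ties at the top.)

Bigram frequencies (highest first):
  often write: 5
  write write: 4
  often often: 4
  loud often: 3
  build build: 3
  write often: 2
  … (6 more, each ≤ 2)

"often write", 5 times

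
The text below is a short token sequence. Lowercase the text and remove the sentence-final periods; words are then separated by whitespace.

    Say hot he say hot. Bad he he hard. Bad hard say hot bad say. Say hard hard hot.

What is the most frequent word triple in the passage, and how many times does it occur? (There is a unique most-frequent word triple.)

Trigram frequencies (highest first):
  say hot bad: 2
  say hot he: 1
  hot he say: 1
  he say hot: 1
  hot bad he: 1
  bad he he: 1
  … (10 more, each ≤ 1)

"say hot bad", 2 times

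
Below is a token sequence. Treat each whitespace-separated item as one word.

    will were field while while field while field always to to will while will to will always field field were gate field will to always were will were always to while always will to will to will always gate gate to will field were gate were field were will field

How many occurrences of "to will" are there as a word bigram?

5

Scanning the 49 overlapping bigram windows for "to will":
  position 11–12: to will
  position 15–16: to will
  position 34–35: to will
  position 36–37: to will
  position 41–42: to will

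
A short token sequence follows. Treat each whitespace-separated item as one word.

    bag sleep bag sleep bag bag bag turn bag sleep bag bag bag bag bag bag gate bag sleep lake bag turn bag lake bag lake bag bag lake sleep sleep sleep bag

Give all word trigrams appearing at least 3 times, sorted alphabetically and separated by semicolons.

bag bag bag; bag sleep bag

Trigram counts meeting the condition (at least 3 times):
  bag bag bag: 5
  bag sleep bag: 3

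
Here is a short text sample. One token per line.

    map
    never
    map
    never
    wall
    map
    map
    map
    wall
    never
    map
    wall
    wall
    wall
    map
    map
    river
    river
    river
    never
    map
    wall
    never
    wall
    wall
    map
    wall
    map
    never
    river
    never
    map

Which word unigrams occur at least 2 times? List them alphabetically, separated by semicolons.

Unigram counts meeting the condition (at least 2 times):
  map: 12
  never: 7
  river: 4
  wall: 9

map; never; river; wall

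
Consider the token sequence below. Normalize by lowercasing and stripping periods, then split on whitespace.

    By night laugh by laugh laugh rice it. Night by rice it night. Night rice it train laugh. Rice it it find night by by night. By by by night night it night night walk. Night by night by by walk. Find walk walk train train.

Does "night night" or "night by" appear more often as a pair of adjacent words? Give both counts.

"night by" (5 vs 3)

"night night": 3 occurrences
"night by": 5 occurrences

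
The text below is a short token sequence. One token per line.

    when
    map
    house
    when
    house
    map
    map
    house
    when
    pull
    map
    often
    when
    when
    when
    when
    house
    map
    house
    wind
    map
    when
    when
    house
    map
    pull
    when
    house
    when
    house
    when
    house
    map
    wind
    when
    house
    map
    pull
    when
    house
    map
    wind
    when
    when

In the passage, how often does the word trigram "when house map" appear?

Scanning the 42 overlapping trigram windows for "when house map":
  position 4–6: when house map
  position 16–18: when house map
  position 23–25: when house map
  position 31–33: when house map
  position 35–37: when house map
  position 39–41: when house map

6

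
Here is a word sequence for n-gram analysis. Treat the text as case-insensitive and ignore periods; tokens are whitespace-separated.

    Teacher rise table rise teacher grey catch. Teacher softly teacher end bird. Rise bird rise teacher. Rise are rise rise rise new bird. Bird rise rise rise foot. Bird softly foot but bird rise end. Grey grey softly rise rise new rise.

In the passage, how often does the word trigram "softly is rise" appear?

Scanning the 40 overlapping trigram windows for "softly is rise":
  (none found)

0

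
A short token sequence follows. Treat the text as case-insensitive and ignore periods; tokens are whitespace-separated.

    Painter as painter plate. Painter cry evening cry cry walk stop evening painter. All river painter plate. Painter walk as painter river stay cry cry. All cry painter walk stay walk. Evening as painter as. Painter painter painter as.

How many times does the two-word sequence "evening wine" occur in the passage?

0

Scanning the 38 overlapping bigram windows for "evening wine":
  (none found)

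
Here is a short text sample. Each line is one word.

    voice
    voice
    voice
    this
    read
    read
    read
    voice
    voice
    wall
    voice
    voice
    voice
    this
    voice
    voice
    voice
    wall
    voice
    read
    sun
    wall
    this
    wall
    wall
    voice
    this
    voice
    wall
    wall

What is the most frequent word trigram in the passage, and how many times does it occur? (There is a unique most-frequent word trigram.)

Trigram frequencies (highest first):
  voice voice voice: 3
  voice voice this: 2
  voice voice wall: 2
  voice wall voice: 2
  voice this voice: 2
  voice this read: 1
  … (16 more, each ≤ 1)

"voice voice voice", 3 times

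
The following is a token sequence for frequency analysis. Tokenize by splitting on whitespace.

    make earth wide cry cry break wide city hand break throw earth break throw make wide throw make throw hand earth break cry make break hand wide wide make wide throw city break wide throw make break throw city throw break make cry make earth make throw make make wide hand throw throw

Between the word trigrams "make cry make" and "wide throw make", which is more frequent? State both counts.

"make cry make": 1 occurrence
"wide throw make": 2 occurrences

"wide throw make" (2 vs 1)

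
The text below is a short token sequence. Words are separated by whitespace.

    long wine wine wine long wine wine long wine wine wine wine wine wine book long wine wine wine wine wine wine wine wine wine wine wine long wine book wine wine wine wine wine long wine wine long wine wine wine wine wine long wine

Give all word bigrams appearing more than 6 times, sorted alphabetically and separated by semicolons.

Bigram counts meeting the condition (more than 6 times):
  long wine: 8
  wine wine: 27

long wine; wine wine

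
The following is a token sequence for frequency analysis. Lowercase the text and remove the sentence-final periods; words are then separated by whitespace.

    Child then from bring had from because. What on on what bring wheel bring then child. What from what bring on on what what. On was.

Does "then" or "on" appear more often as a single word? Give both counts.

"then": 2 occurrences
"on": 5 occurrences

"on" (5 vs 2)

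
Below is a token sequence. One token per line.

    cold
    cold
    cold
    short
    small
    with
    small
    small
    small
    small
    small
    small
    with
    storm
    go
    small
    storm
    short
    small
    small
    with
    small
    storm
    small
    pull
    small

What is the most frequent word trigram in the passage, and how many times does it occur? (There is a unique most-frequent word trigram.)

"small small small", 4 times

Trigram frequencies (highest first):
  small small small: 4
  small with small: 2
  small small with: 2
  cold cold cold: 1
  cold cold short: 1
  cold short small: 1
  … (13 more, each ≤ 1)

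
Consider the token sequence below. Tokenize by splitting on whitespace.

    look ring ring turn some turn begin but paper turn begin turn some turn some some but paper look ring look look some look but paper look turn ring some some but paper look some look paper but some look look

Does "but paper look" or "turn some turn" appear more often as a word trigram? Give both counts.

"but paper look": 3 occurrences
"turn some turn": 2 occurrences

"but paper look" (3 vs 2)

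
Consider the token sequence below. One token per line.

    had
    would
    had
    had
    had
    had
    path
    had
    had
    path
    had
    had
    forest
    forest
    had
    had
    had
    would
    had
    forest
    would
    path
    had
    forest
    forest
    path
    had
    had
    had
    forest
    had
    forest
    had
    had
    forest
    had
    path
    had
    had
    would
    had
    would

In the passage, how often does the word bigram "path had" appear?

Scanning the 41 overlapping bigram windows for "path had":
  position 7–8: path had
  position 10–11: path had
  position 22–23: path had
  position 26–27: path had
  position 37–38: path had

5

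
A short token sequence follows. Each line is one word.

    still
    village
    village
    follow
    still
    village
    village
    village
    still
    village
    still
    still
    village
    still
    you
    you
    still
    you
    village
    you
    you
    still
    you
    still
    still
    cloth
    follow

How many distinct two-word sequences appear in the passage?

13

27 tokens → 26 bigram windows in total.
Repeated bigrams (each contributes count−1 duplicates):
  still village: 4
  still you: 3
  village still: 3
  village village: 3
  you still: 3
  still still: 2
  you you: 2
13 duplicate windows → 26 − 13 = 13 distinct.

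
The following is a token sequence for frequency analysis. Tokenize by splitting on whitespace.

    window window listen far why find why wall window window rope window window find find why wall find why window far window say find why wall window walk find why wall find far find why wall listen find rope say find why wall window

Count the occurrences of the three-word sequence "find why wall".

6

Scanning the 42 overlapping trigram windows for "find why wall":
  position 6–8: find why wall
  position 15–17: find why wall
  position 24–26: find why wall
  position 29–31: find why wall
  position 34–36: find why wall
  position 41–43: find why wall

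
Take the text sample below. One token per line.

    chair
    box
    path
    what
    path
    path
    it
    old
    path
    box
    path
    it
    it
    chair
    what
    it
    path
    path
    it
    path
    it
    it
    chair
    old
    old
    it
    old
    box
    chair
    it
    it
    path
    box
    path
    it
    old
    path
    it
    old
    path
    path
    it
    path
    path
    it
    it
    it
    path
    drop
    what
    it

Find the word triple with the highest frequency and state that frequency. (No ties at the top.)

Trigram frequencies (highest first):
  path path it: 4
  path it old: 3
  it old path: 3
  path it it: 3
  path box path: 2
  box path it: 2
  … (28 more, each ≤ 2)

"path path it", 4 times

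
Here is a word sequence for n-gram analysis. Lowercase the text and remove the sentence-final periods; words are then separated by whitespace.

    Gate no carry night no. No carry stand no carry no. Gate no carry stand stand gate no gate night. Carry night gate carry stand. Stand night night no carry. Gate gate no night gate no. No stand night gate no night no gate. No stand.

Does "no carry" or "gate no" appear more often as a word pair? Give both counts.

"no carry": 5 occurrences
"gate no": 7 occurrences

"gate no" (7 vs 5)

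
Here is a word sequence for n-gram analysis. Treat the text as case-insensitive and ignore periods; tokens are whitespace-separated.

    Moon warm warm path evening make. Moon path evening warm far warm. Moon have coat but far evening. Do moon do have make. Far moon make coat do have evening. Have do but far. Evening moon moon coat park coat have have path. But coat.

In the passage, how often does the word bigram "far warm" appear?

Scanning the 44 overlapping bigram windows for "far warm":
  position 11–12: far warm

1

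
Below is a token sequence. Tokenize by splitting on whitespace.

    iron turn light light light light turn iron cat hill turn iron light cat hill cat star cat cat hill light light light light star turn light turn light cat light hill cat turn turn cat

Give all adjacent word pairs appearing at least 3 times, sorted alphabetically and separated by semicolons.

Bigram counts meeting the condition (at least 3 times):
  cat hill: 3
  light light: 6
  turn light: 3

cat hill; light light; turn light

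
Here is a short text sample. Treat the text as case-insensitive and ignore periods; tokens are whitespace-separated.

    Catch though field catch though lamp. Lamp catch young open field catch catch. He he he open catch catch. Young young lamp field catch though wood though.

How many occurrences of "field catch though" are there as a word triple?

2

Scanning the 25 overlapping trigram windows for "field catch though":
  position 3–5: field catch though
  position 23–25: field catch though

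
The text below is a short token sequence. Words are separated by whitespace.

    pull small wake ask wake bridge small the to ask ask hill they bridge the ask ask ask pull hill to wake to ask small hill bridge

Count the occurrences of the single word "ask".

Scanning the 27 tokens for "ask":
  position 4: ask
  position 10: ask
  position 11: ask
  position 16: ask
  position 17: ask
  position 18: ask
  position 24: ask

7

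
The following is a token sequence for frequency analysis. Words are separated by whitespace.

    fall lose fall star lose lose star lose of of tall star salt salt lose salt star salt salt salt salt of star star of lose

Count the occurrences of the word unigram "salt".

Scanning the 26 tokens for "salt":
  position 13: salt
  position 14: salt
  position 16: salt
  position 18: salt
  position 19: salt
  position 20: salt
  position 21: salt

7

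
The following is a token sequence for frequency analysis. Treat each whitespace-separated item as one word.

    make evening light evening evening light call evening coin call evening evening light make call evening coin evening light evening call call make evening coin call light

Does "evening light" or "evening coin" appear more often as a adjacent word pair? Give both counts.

"evening light" (4 vs 3)

"evening light": 4 occurrences
"evening coin": 3 occurrences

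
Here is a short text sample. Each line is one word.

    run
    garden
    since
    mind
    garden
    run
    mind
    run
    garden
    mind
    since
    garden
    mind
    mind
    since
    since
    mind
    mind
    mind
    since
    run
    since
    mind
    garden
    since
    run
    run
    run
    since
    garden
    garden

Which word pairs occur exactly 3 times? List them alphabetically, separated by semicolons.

Bigram counts meeting the condition (exactly 3 times):
  mind mind: 3
  mind since: 3
  since mind: 3

mind mind; mind since; since mind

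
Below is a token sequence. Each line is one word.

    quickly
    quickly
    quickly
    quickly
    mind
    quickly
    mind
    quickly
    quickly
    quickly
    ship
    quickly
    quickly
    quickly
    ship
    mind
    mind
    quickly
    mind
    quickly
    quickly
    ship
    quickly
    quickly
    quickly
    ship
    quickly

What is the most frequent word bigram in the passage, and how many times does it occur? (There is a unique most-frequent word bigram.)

Bigram frequencies (highest first):
  quickly quickly: 10
  mind quickly: 4
  quickly ship: 4
  quickly mind: 3
  ship quickly: 3
  ship mind: 1
  … (1 more, each ≤ 1)

"quickly quickly", 10 times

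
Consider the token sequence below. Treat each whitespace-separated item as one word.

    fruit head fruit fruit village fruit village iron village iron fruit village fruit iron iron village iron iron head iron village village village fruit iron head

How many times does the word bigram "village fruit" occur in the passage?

Scanning the 25 overlapping bigram windows for "village fruit":
  position 5–6: village fruit
  position 12–13: village fruit
  position 23–24: village fruit

3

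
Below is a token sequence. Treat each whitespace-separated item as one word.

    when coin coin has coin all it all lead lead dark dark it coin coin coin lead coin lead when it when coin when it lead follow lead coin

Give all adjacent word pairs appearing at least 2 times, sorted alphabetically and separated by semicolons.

Bigram counts meeting the condition (at least 2 times):
  coin coin: 3
  coin lead: 2
  lead coin: 2
  when coin: 2
  when it: 2

coin coin; coin lead; lead coin; when coin; when it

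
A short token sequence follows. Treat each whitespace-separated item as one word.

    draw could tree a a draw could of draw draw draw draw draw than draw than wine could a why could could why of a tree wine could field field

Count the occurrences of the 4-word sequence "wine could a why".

1

Scanning the 27 overlapping 4-gram windows for "wine could a why":
  position 17–20: wine could a why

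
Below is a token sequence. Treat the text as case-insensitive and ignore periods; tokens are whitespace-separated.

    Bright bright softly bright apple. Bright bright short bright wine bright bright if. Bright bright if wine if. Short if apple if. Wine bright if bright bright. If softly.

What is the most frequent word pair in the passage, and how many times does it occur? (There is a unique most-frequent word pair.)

"bright bright", 5 times

Bigram frequencies (highest first):
  bright bright: 5
  bright if: 4
  wine bright: 2
  if bright: 2
  if wine: 2
  bright softly: 1
  … (12 more, each ≤ 1)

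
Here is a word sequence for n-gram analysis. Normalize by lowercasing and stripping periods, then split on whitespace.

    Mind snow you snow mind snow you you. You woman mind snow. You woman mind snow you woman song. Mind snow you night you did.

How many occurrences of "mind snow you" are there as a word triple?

Scanning the 23 overlapping trigram windows for "mind snow you":
  position 1–3: mind snow you
  position 5–7: mind snow you
  position 11–13: mind snow you
  position 15–17: mind snow you
  position 20–22: mind snow you

5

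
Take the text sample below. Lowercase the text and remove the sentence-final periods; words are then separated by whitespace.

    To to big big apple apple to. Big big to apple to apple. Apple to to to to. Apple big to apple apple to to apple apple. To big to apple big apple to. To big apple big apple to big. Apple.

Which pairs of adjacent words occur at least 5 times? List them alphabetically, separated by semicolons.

apple to; big apple; to apple; to big; to to

Bigram counts meeting the condition (at least 5 times):
  apple to: 7
  big apple: 5
  to apple: 6
  to big: 5
  to to: 6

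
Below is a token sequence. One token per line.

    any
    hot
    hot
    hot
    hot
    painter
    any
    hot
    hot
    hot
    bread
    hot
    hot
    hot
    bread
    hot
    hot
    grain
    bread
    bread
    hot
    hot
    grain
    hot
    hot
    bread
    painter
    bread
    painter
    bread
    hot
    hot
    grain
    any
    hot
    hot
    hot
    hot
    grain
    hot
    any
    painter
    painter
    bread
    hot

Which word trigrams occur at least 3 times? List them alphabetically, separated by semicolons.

Trigram counts meeting the condition (at least 3 times):
  any hot hot: 3
  bread hot hot: 4
  hot hot bread: 3
  hot hot grain: 4
  hot hot hot: 6

any hot hot; bread hot hot; hot hot bread; hot hot grain; hot hot hot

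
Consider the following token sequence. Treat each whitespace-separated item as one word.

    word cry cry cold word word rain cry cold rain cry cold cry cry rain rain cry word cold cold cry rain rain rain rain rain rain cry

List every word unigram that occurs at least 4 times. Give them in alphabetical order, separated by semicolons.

cold; cry; rain; word

Unigram counts meeting the condition (at least 4 times):
  cold: 5
  cry: 9
  rain: 10
  word: 4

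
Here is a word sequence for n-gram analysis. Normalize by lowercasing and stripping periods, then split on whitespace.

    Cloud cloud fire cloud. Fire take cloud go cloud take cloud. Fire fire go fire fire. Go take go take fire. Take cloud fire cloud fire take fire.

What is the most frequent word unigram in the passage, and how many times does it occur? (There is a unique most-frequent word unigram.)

Unigram frequencies (highest first):
  fire: 10
  cloud: 8
  take: 6
  go: 4

"fire", 10 times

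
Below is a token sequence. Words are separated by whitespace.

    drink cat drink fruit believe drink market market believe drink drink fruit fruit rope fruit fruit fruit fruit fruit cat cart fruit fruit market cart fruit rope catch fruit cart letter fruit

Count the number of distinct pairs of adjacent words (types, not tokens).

22

32 tokens → 31 bigram windows in total.
Repeated bigrams (each contributes count−1 duplicates):
  fruit fruit: 6
  believe drink: 2
  cart fruit: 2
  drink fruit: 2
  fruit rope: 2
9 duplicate windows → 31 − 9 = 22 distinct.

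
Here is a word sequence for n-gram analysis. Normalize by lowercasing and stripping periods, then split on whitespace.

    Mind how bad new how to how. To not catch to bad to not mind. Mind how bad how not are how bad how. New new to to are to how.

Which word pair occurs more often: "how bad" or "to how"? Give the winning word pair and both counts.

"how bad": 3 occurrences
"to how": 2 occurrences

"how bad" (3 vs 2)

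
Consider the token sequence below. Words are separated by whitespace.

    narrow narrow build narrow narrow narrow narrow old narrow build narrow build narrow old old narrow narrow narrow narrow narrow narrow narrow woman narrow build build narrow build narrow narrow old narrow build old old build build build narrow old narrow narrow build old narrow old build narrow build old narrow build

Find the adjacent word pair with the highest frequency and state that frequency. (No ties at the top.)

Bigram frequencies (highest first):
  narrow narrow: 12
  narrow build: 9
  build narrow: 7
  old narrow: 6
  narrow old: 5
  build build: 3
  … (5 more, each ≤ 3)

"narrow narrow", 12 times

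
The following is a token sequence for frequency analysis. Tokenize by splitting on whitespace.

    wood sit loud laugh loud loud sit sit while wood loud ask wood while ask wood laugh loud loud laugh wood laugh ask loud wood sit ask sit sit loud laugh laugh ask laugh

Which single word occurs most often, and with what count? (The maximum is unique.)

"loud", 8 times

Unigram frequencies (highest first):
  loud: 8
  laugh: 7
  wood: 6
  sit: 6
  ask: 5
  while: 2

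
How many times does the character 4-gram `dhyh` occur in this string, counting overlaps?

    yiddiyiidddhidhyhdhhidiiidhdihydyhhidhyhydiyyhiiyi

Sliding a length-4 window over the 50 characters (47 positions):
  position 14–17: dhyh
  position 37–40: dhyh

2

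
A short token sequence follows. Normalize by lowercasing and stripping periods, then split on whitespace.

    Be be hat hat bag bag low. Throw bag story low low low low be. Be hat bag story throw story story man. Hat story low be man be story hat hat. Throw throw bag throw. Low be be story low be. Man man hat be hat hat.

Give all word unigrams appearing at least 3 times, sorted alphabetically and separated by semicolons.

bag; be; hat; low; man; story; throw

Unigram counts meeting the condition (at least 3 times):
  bag: 5
  be: 10
  hat: 9
  low: 8
  man: 4
  story: 7
  throw: 5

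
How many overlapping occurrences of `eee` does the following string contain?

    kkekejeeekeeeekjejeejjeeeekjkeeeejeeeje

Sliding a length-3 window over the 39 characters (37 positions):
  position 7–9: eee
  position 11–13: eee
  position 12–14: eee
  position 23–25: eee
  position 24–26: eee
  position 30–32: eee
  position 31–33: eee
  position 35–37: eee

8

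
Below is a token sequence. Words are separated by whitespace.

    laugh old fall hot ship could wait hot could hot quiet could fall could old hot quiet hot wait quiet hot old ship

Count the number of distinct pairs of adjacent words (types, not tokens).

23 tokens → 22 bigram windows in total.
Repeated bigrams (each contributes count−1 duplicates):
  hot quiet: 2
  quiet hot: 2
2 duplicate windows → 22 − 2 = 20 distinct.

20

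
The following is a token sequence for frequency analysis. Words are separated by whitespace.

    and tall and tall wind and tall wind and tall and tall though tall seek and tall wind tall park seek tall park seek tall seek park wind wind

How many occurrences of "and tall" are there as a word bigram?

6

Scanning the 28 overlapping bigram windows for "and tall":
  position 1–2: and tall
  position 3–4: and tall
  position 6–7: and tall
  position 9–10: and tall
  position 11–12: and tall
  position 16–17: and tall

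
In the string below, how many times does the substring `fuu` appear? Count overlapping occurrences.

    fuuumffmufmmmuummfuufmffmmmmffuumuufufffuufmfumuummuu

Sliding a length-3 window over the 53 characters (51 positions):
  position 1–3: fuu
  position 18–20: fuu
  position 30–32: fuu
  position 40–42: fuu

4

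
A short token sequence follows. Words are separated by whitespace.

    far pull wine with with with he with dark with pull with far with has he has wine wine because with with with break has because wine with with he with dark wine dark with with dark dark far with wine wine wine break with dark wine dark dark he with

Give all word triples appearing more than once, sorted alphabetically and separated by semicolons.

Trigram counts meeting the condition (more than once):
  dark wine dark: 2
  he with dark: 2
  wine with with: 2
  with dark wine: 2
  with he with: 2
  with with he: 2
  with with with: 2

dark wine dark; he with dark; wine with with; with dark wine; with he with; with with he; with with with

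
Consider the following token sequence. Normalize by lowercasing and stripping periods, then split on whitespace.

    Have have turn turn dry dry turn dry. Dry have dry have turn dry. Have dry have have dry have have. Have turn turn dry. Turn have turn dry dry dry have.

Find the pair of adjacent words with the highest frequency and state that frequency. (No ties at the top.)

"dry have", 6 times

Bigram frequencies (highest first):
  dry have: 6
  turn dry: 5
  have have: 4
  have turn: 4
  dry dry: 4
  have dry: 3
  … (3 more, each ≤ 2)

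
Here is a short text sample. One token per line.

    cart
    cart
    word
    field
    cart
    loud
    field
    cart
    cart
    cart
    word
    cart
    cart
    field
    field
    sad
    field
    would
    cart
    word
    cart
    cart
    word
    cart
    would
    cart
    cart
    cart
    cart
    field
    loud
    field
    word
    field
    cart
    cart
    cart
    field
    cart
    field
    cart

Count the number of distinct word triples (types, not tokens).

41 tokens → 39 trigram windows in total.
Repeated trigrams (each contributes count−1 duplicates):
  cart cart cart: 4
  cart cart field: 3
  cart cart word: 3
  cart word cart: 3
  cart field cart: 2
  field cart cart: 2
  word cart cart: 2
  word field cart: 2
13 duplicate windows → 39 − 13 = 26 distinct.

26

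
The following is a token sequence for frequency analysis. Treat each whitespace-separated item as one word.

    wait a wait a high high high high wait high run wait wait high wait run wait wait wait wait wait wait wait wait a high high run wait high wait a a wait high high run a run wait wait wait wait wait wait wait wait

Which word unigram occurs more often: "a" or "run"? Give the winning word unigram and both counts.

"a" (6 vs 5)

"a": 6 occurrences
"run": 5 occurrences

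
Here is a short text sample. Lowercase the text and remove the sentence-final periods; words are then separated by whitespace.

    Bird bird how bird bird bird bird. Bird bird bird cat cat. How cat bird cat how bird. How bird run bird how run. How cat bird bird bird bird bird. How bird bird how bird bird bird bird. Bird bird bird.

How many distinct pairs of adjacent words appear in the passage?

42 tokens → 41 bigram windows in total.
Repeated bigrams (each contributes count−1 duplicates):
  bird bird: 18
  bird how: 5
  how bird: 5
  bird cat: 2
  cat bird: 2
  cat how: 2
  how cat: 2
29 duplicate windows → 41 − 29 = 12 distinct.

12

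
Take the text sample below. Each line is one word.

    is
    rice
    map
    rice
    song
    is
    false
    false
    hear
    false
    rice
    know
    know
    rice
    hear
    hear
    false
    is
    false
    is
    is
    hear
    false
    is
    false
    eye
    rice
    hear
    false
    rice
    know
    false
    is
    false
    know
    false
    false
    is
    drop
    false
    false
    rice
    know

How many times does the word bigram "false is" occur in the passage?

Scanning the 42 overlapping bigram windows for "false is":
  position 17–18: false is
  position 19–20: false is
  position 23–24: false is
  position 32–33: false is
  position 37–38: false is

5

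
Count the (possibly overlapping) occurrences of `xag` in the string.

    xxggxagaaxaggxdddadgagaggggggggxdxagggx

Sliding a length-3 window over the 39 characters (37 positions):
  position 5–7: xag
  position 10–12: xag
  position 34–36: xag

3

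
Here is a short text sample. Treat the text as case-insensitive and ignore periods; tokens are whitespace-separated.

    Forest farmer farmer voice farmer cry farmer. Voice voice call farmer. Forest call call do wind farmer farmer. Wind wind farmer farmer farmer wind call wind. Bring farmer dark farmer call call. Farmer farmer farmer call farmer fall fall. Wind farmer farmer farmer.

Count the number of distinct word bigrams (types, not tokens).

27

43 tokens → 42 bigram windows in total.
Repeated bigrams (each contributes count−1 duplicates):
  farmer farmer: 8
  call farmer: 3
  wind farmer: 3
  call call: 2
  farmer call: 2
  farmer voice: 2
  farmer wind: 2
15 duplicate windows → 42 − 15 = 27 distinct.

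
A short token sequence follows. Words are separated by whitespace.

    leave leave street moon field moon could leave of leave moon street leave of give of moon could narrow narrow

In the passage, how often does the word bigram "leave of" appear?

Scanning the 19 overlapping bigram windows for "leave of":
  position 8–9: leave of
  position 13–14: leave of

2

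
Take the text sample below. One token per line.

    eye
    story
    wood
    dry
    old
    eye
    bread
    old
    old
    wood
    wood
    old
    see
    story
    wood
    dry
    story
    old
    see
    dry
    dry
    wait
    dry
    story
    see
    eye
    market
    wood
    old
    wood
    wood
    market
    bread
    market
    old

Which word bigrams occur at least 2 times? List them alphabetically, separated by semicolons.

dry story; old see; old wood; story wood; wood dry; wood old; wood wood

Bigram counts meeting the condition (at least 2 times):
  dry story: 2
  old see: 2
  old wood: 2
  story wood: 2
  wood dry: 2
  wood old: 2
  wood wood: 2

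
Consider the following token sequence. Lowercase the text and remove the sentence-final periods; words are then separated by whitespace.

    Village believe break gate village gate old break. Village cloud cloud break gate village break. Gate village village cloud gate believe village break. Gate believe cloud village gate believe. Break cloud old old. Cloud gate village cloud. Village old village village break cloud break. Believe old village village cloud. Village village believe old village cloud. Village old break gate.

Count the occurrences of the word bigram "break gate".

Scanning the 58 overlapping bigram windows for "break gate":
  position 3–4: break gate
  position 12–13: break gate
  position 15–16: break gate
  position 23–24: break gate
  position 58–59: break gate

5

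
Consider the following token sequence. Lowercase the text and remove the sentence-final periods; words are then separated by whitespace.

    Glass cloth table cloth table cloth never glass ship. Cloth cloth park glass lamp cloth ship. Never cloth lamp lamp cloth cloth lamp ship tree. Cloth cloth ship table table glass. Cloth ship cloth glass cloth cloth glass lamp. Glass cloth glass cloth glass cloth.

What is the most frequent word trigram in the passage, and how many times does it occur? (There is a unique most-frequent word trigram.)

"cloth glass cloth", 3 times

Trigram frequencies (highest first):
  cloth glass cloth: 3
  cloth table cloth: 2
  glass cloth glass: 2
  glass cloth table: 1
  table cloth table: 1
  table cloth never: 1
  … (33 more, each ≤ 1)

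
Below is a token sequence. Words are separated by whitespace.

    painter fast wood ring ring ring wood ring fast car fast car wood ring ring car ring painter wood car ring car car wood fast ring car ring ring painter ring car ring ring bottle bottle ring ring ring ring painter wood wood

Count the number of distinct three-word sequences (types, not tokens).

33

43 tokens → 41 trigram windows in total.
Repeated trigrams (each contributes count−1 duplicates):
  ring car ring: 3
  ring ring ring: 3
  car ring ring: 2
  ring painter wood: 2
  ring ring painter: 2
  wood ring ring: 2
8 duplicate windows → 41 − 8 = 33 distinct.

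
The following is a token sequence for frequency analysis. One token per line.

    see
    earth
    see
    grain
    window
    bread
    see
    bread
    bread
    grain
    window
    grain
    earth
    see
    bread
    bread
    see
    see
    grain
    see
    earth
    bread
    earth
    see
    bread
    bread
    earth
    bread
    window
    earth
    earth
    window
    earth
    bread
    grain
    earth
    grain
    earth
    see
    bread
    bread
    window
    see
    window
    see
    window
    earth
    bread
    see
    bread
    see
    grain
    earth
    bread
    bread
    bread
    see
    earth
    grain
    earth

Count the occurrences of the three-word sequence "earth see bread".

3

Scanning the 58 overlapping trigram windows for "earth see bread":
  position 13–15: earth see bread
  position 23–25: earth see bread
  position 38–40: earth see bread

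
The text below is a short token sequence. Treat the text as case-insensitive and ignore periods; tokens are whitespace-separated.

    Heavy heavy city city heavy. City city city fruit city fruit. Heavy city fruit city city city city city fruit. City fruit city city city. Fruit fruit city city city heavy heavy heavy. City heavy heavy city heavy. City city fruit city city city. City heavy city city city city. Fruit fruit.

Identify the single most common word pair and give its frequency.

Bigram frequencies (highest first):
  city city: 18
  city fruit: 8
  heavy city: 7
  fruit city: 6
  city heavy: 5
  heavy heavy: 4
  … (2 more, each ≤ 2)

"city city", 18 times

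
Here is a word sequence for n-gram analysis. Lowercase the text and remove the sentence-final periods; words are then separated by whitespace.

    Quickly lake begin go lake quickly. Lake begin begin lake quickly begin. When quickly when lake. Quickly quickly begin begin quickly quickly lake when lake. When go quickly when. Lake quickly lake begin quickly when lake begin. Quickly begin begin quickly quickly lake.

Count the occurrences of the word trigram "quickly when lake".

Scanning the 41 overlapping trigram windows for "quickly when lake":
  position 14–16: quickly when lake
  position 28–30: quickly when lake
  position 34–36: quickly when lake

3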